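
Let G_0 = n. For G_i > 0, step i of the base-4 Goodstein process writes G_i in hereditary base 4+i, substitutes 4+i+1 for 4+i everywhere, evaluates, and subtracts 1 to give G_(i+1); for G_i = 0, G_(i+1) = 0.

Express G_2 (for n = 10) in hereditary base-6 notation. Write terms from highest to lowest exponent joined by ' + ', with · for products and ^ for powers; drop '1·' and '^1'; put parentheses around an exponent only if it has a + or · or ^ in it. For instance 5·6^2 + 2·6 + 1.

2·6

base 4: 10 = 2·4 + 2; at 5: 2·5 + 2 = 12; next = 11
base 5: 11 = 2·5 + 1; at 6: 2·6 + 1 = 13; next = 12
base 6: 12 = 2·6; at 7: 2·7 = 14; next = 13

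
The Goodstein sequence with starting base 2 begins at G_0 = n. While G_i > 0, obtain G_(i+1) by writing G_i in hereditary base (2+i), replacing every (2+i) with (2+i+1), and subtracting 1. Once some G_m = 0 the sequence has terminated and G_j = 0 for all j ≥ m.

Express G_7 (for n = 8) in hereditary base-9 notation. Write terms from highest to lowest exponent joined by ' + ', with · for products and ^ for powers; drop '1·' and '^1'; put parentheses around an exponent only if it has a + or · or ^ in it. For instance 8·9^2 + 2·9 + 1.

2·9^9 + 2·9^2 + 9 + 2

step 0: 8 = 2^(2 + 1); sub 3 for 2: 3^(3 + 1); = 81; G_1 = 81−1 = 80
step 1: 80 = 2·3^3 + 2·3^2 + 2·3 + 2; sub 4 for 3: 2·4^4 + 2·4^2 + 2·4 + 2; = 554; G_2 = 554−1 = 553
step 2: 553 = 2·4^4 + 2·4^2 + 2·4 + 1; sub 5 for 4: 2·5^5 + 2·5^2 + 2·5 + 1; = 6311; G_3 = 6311−1 = 6310
step 3: 6310 = 2·5^5 + 2·5^2 + 2·5; sub 6 for 5: 2·6^6 + 2·6^2 + 2·6; = 93396; G_4 = 93396−1 = 93395
step 4: 93395 = 2·6^6 + 2·6^2 + 6 + 5; sub 7 for 6: 2·7^7 + 2·7^2 + 7 + 5; = 1647196; G_5 = 1647196−1 = 1647195
step 5: 1647195 = 2·7^7 + 2·7^2 + 7 + 4; sub 8 for 7: 2·8^8 + 2·8^2 + 8 + 4; = 33554572; G_6 = 33554572−1 = 33554571
step 6: 33554571 = 2·8^8 + 2·8^2 + 8 + 3; sub 9 for 8: 2·9^9 + 2·9^2 + 9 + 3; = 774841152; G_7 = 774841152−1 = 774841151
step 7: 774841151 = 2·9^9 + 2·9^2 + 9 + 2; sub 10 for 9: 2·10^10 + 2·10^2 + 10 + 2; = 20000000212; G_8 = 20000000212−1 = 20000000211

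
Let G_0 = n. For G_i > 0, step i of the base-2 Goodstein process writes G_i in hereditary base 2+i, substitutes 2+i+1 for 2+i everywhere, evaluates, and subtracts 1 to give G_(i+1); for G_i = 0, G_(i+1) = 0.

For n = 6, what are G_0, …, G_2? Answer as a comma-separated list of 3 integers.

6 —HB2→ 2^2 + 2 —bump→ 3^3 + 3 = 30 —(−1)→ 29
29 —HB3→ 3^3 + 2 —bump→ 4^4 + 2 = 258 —(−1)→ 257

6, 29, 257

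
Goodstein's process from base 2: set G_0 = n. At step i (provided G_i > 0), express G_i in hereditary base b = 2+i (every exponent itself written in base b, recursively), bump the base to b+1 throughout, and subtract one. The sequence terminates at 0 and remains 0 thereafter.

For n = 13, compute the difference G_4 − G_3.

(0) 13|_2 = 2^(2 + 1) + 2^2 + 1 ↦ 3^(3 + 1) + 3^3 + 1|_3 = 109 ⇒ 108
(1) 108|_3 = 3^(3 + 1) + 3^3 ↦ 4^(4 + 1) + 4^4|_4 = 1280 ⇒ 1279
(2) 1279|_4 = 4^(4 + 1) + 3·4^3 + 3·4^2 + 3·4 + 3 ↦ 5^(5 + 1) + 3·5^3 + 3·5^2 + 3·5 + 3|_5 = 16093 ⇒ 16092
(3) 16092|_5 = 5^(5 + 1) + 3·5^3 + 3·5^2 + 3·5 + 2 ↦ 6^(6 + 1) + 3·6^3 + 3·6^2 + 3·6 + 2|_6 = 280712 ⇒ 280711

264619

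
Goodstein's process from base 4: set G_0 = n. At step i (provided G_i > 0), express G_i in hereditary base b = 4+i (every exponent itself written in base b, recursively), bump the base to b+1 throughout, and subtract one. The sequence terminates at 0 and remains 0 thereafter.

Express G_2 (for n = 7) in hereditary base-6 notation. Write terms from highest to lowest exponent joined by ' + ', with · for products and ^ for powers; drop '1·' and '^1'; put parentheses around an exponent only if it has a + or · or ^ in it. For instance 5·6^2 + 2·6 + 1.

i=0: 7 = 4 + 3 (b=4); 4→5: 5 + 3 = 8; 8−1 = 7
i=1: 7 = 5 + 2 (b=5); 5→6: 6 + 2 = 8; 8−1 = 7
i=2: 7 = 6 + 1 (b=6); 6→7: 7 + 1 = 8; 8−1 = 7

6 + 1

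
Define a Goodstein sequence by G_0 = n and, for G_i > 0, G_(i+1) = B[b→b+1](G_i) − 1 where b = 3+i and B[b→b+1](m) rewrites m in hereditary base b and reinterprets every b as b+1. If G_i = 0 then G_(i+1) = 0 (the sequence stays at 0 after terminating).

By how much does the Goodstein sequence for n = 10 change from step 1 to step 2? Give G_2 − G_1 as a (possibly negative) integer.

8

i=0: 10 = 3^2 + 1 (b=3); 3→4: 4^2 + 1 = 17; 17−1 = 16
i=1: 16 = 4^2 (b=4); 4→5: 5^2 = 25; 25−1 = 24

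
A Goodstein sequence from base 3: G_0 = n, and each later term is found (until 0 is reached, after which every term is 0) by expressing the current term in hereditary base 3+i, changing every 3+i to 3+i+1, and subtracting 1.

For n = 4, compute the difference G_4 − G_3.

G_0 = 4. HB_3(4) = 3 + 1. Bump = 5. G_1 = 4.
G_1 = 4. HB_4(4) = 4. Bump = 5. G_2 = 4.
G_2 = 4. HB_5(4) = 4. Bump = 4. G_3 = 3.
G_3 = 3. HB_6(3) = 3. Bump = 3. G_4 = 2.

-1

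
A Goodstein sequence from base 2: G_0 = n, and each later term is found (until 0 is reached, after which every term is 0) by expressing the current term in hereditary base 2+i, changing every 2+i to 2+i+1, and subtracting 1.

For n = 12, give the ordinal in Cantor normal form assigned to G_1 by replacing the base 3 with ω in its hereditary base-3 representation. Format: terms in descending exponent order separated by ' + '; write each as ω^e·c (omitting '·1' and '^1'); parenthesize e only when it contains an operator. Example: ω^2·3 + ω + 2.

ω^(ω + 1) + ω^2·2 + ω·2 + 2

[0] 12 ≡ 2^(2 + 1) + 2^2 (base 2). Lift 3: 108. −1: 107.
[1] 107 ≡ 3^(3 + 1) + 2·3^2 + 2·3 + 2 (base 3). Lift 4: 1066. −1: 1065.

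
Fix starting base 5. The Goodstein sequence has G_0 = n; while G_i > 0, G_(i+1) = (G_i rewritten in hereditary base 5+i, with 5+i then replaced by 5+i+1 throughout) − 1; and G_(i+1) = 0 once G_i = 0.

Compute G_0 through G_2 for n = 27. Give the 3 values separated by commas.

i=0: 27 = 5^2 + 2 (b=5); 5→6: 6^2 + 2 = 38; 38−1 = 37
i=1: 37 = 6^2 + 1 (b=6); 6→7: 7^2 + 1 = 50; 50−1 = 49

27, 37, 49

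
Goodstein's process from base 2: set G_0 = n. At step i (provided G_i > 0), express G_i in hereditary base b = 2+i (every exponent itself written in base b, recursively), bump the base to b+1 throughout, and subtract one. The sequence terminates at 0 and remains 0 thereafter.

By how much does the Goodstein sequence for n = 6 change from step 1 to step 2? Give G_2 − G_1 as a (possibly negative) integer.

228

G_0=6  [base 2] 2^2 + 2  →[2↦3]→  3^3 + 3 = 30  −1 ⇒ G_1=29
G_1=29  [base 3] 3^3 + 2  →[3↦4]→  4^4 + 2 = 258  −1 ⇒ G_2=257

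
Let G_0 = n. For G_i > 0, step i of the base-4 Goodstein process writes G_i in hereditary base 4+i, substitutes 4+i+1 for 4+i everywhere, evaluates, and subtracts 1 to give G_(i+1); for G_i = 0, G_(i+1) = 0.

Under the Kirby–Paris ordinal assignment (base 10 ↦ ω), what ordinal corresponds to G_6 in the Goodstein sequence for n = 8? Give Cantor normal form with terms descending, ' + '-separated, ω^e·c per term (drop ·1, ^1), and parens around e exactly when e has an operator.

G_0=8  [base 4] 2·4  →[4↦5]→  2·5 = 10  −1 ⇒ G_1=9
G_1=9  [base 5] 5 + 4  →[5↦6]→  6 + 4 = 10  −1 ⇒ G_2=9
G_2=9  [base 6] 6 + 3  →[6↦7]→  7 + 3 = 10  −1 ⇒ G_3=9
G_3=9  [base 7] 7 + 2  →[7↦8]→  8 + 2 = 10  −1 ⇒ G_4=9
G_4=9  [base 8] 8 + 1  →[8↦9]→  9 + 1 = 10  −1 ⇒ G_5=9
G_5=9  [base 9] 9  →[9↦10]→  10 = 10  −1 ⇒ G_6=9

9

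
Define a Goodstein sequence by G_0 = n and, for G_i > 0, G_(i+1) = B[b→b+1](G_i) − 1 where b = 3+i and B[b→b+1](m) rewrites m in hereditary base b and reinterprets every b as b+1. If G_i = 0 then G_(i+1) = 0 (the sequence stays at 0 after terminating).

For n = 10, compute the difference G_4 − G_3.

3

G_0=10  [base 3] 3^2 + 1  →[3↦4]→  4^2 + 1 = 17  −1 ⇒ G_1=16
G_1=16  [base 4] 4^2  →[4↦5]→  5^2 = 25  −1 ⇒ G_2=24
G_2=24  [base 5] 4·5 + 4  →[5↦6]→  4·6 + 4 = 28  −1 ⇒ G_3=27
G_3=27  [base 6] 4·6 + 3  →[6↦7]→  4·7 + 3 = 31  −1 ⇒ G_4=30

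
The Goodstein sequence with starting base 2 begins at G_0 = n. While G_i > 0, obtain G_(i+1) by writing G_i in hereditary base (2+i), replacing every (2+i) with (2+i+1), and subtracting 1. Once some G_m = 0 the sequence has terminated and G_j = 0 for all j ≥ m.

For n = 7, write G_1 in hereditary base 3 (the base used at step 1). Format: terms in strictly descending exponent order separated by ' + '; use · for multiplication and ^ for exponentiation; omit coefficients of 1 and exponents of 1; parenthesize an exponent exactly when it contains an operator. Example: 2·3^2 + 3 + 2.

[0] 7 ≡ 2^2 + 2 + 1 (base 2). Lift 3: 31. −1: 30.
[1] 30 ≡ 3^3 + 3 (base 3). Lift 4: 260. −1: 259.

3^3 + 3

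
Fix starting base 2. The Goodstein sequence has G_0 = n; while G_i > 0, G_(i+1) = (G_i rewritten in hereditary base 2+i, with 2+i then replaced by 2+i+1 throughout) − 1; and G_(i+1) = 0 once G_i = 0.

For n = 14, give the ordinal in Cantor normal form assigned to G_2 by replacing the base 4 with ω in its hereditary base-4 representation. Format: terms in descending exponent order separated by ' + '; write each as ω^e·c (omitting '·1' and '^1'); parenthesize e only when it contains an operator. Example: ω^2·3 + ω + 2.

ω^(ω + 1) + ω^ω + 1

G_0 = 14. HB_2(14) = 2^(2 + 1) + 2^2 + 2. Bump = 111. G_1 = 110.
G_1 = 110. HB_3(110) = 3^(3 + 1) + 3^3 + 2. Bump = 1282. G_2 = 1281.
G_2 = 1281. HB_4(1281) = 4^(4 + 1) + 4^4 + 1. Bump = 18751. G_3 = 18750.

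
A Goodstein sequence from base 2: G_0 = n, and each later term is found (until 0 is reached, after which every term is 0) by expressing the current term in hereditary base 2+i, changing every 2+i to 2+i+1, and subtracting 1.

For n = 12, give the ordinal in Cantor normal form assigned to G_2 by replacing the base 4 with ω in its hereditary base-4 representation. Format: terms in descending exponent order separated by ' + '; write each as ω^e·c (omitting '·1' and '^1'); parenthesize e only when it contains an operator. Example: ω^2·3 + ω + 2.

ω^(ω + 1) + ω^2·2 + ω·2 + 1

G_0 = 12. HB_2(12) = 2^(2 + 1) + 2^2. Bump = 108. G_1 = 107.
G_1 = 107. HB_3(107) = 3^(3 + 1) + 2·3^2 + 2·3 + 2. Bump = 1066. G_2 = 1065.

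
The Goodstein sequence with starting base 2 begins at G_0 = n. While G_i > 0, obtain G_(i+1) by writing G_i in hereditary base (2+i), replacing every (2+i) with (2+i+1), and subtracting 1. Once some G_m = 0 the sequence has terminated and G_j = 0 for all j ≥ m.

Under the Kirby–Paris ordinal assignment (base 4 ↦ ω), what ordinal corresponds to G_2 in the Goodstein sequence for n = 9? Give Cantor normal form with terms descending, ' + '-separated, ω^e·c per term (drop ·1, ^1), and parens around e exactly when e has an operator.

(0) 9|_2 = 2^(2 + 1) + 1 ↦ 3^(3 + 1) + 1|_3 = 82 ⇒ 81
(1) 81|_3 = 3^(3 + 1) ↦ 4^(4 + 1)|_4 = 1024 ⇒ 1023

ω^ω·3 + ω^3·3 + ω^2·3 + ω·3 + 3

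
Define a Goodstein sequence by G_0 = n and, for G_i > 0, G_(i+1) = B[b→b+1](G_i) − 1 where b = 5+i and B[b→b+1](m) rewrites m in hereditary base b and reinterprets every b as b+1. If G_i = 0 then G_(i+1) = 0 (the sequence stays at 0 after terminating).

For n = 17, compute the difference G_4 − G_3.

17 —HB5→ 3·5 + 2 —bump→ 3·6 + 2 = 20 —(−1)→ 19
19 —HB6→ 3·6 + 1 —bump→ 3·7 + 1 = 22 —(−1)→ 21
21 —HB7→ 3·7 —bump→ 3·8 = 24 —(−1)→ 23
23 —HB8→ 2·8 + 7 —bump→ 2·9 + 7 = 25 —(−1)→ 24

1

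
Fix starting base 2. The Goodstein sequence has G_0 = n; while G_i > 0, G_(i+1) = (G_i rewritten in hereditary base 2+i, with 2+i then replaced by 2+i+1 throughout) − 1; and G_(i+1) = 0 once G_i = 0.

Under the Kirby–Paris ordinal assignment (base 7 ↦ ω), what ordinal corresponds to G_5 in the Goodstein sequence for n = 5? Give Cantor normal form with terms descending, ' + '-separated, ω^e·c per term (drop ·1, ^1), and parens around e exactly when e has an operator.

base 2: 5 = 2^2 + 1; at 3: 3^3 + 1 = 28; next = 27
base 3: 27 = 3^3; at 4: 4^4 = 256; next = 255
base 4: 255 = 3·4^3 + 3·4^2 + 3·4 + 3; at 5: 3·5^3 + 3·5^2 + 3·5 + 3 = 468; next = 467
base 5: 467 = 3·5^3 + 3·5^2 + 3·5 + 2; at 6: 3·6^3 + 3·6^2 + 3·6 + 2 = 776; next = 775
base 6: 775 = 3·6^3 + 3·6^2 + 3·6 + 1; at 7: 3·7^3 + 3·7^2 + 3·7 + 1 = 1198; next = 1197

ω^3·3 + ω^2·3 + ω·3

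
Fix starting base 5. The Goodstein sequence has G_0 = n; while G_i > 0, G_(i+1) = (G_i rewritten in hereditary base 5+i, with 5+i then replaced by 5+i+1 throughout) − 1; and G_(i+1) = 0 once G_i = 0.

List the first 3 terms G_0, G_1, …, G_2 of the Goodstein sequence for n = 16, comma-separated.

G_0 = 16. HB_5(16) = 3·5 + 1. Bump = 19. G_1 = 18.
G_1 = 18. HB_6(18) = 3·6. Bump = 21. G_2 = 20.

16, 18, 20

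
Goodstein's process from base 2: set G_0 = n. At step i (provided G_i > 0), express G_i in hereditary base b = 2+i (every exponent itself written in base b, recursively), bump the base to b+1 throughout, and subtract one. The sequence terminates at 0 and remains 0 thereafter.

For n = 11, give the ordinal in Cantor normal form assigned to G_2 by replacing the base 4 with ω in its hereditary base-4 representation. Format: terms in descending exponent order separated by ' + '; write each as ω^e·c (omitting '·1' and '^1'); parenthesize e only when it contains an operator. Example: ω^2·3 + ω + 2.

(0) 11|_2 = 2^(2 + 1) + 2 + 1 ↦ 3^(3 + 1) + 3 + 1|_3 = 85 ⇒ 84
(1) 84|_3 = 3^(3 + 1) + 3 ↦ 4^(4 + 1) + 4|_4 = 1028 ⇒ 1027
(2) 1027|_4 = 4^(4 + 1) + 3 ↦ 5^(5 + 1) + 3|_5 = 15628 ⇒ 15627

ω^(ω + 1) + 3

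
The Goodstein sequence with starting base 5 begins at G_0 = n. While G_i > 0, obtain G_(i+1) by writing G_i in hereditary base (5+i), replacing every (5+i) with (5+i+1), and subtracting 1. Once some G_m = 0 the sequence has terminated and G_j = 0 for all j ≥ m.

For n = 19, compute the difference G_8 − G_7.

1

base 5: 19 = 3·5 + 4; at 6: 3·6 + 4 = 22; next = 21
base 6: 21 = 3·6 + 3; at 7: 3·7 + 3 = 24; next = 23
base 7: 23 = 3·7 + 2; at 8: 3·8 + 2 = 26; next = 25
base 8: 25 = 3·8 + 1; at 9: 3·9 + 1 = 28; next = 27
base 9: 27 = 3·9; at 10: 3·10 = 30; next = 29
base 10: 29 = 2·10 + 9; at 11: 2·11 + 9 = 31; next = 30
base 11: 30 = 2·11 + 8; at 12: 2·12 + 8 = 32; next = 31
base 12: 31 = 2·12 + 7; at 13: 2·13 + 7 = 33; next = 32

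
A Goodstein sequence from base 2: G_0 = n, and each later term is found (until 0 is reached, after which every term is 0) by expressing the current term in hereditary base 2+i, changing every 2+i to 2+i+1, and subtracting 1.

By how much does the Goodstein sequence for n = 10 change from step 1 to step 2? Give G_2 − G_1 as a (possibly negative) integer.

G_0=10  [base 2] 2^(2 + 1) + 2  →[2↦3]→  3^(3 + 1) + 3 = 84  −1 ⇒ G_1=83
G_1=83  [base 3] 3^(3 + 1) + 2  →[3↦4]→  4^(4 + 1) + 2 = 1026  −1 ⇒ G_2=1025

942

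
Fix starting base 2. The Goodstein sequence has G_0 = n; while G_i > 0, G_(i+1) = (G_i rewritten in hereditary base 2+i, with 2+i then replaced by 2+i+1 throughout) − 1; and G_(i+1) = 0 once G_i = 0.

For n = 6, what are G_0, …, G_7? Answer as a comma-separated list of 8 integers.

6, 29, 257, 3125, 46655, 98039, 187243, 332147

G_0 = 6. HB_2(6) = 2^2 + 2. Bump = 30. G_1 = 29.
G_1 = 29. HB_3(29) = 3^3 + 2. Bump = 258. G_2 = 257.
G_2 = 257. HB_4(257) = 4^4 + 1. Bump = 3126. G_3 = 3125.
G_3 = 3125. HB_5(3125) = 5^5. Bump = 46656. G_4 = 46655.
G_4 = 46655. HB_6(46655) = 5·6^5 + 5·6^4 + 5·6^3 + 5·6^2 + 5·6 + 5. Bump = 98040. G_5 = 98039.
G_5 = 98039. HB_7(98039) = 5·7^5 + 5·7^4 + 5·7^3 + 5·7^2 + 5·7 + 4. Bump = 187244. G_6 = 187243.
G_6 = 187243. HB_8(187243) = 5·8^5 + 5·8^4 + 5·8^3 + 5·8^2 + 5·8 + 3. Bump = 332148. G_7 = 332147.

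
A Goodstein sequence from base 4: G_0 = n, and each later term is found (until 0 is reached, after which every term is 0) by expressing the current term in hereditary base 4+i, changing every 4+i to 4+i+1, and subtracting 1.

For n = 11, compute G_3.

G_0=11  [base 4] 2·4 + 3  →[4↦5]→  2·5 + 3 = 13  −1 ⇒ G_1=12
G_1=12  [base 5] 2·5 + 2  →[5↦6]→  2·6 + 2 = 14  −1 ⇒ G_2=13
G_2=13  [base 6] 2·6 + 1  →[6↦7]→  2·7 + 1 = 15  −1 ⇒ G_3=14
G_3=14  [base 7] 2·7  →[7↦8]→  2·8 = 16  −1 ⇒ G_4=15

14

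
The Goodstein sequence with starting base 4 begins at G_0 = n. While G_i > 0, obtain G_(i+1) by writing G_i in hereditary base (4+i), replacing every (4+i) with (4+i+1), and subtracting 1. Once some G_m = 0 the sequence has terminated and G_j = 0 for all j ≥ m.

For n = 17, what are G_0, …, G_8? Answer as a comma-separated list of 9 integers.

[0] 17 ≡ 4^2 + 1 (base 4). Lift 5: 26. −1: 25.
[1] 25 ≡ 5^2 (base 5). Lift 6: 36. −1: 35.
[2] 35 ≡ 5·6 + 5 (base 6). Lift 7: 40. −1: 39.
[3] 39 ≡ 5·7 + 4 (base 7). Lift 8: 44. −1: 43.
[4] 43 ≡ 5·8 + 3 (base 8). Lift 9: 48. −1: 47.
[5] 47 ≡ 5·9 + 2 (base 9). Lift 10: 52. −1: 51.
[6] 51 ≡ 5·10 + 1 (base 10). Lift 11: 56. −1: 55.
[7] 55 ≡ 5·11 (base 11). Lift 12: 60. −1: 59.

17, 25, 35, 39, 43, 47, 51, 55, 59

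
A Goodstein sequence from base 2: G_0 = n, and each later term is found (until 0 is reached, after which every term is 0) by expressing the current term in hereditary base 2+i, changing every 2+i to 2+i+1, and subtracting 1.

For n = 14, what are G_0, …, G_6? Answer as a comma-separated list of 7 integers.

[0] 14 ≡ 2^(2 + 1) + 2^2 + 2 (base 2). Lift 3: 111. −1: 110.
[1] 110 ≡ 3^(3 + 1) + 3^3 + 2 (base 3). Lift 4: 1282. −1: 1281.
[2] 1281 ≡ 4^(4 + 1) + 4^4 + 1 (base 4). Lift 5: 18751. −1: 18750.
[3] 18750 ≡ 5^(5 + 1) + 5^5 (base 5). Lift 6: 326592. −1: 326591.
[4] 326591 ≡ 6^(6 + 1) + 5·6^5 + 5·6^4 + 5·6^3 + 5·6^2 + 5·6 + 5 (base 6). Lift 7: 5862841. −1: 5862840.
[5] 5862840 ≡ 7^(7 + 1) + 5·7^5 + 5·7^4 + 5·7^3 + 5·7^2 + 5·7 + 4 (base 7). Lift 8: 134404972. −1: 134404971.

14, 110, 1281, 18750, 326591, 5862840, 134404971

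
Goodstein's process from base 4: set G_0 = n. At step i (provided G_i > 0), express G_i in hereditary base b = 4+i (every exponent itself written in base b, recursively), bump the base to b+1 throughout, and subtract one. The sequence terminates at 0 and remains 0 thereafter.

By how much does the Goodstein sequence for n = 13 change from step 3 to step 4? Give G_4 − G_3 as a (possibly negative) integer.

1

G_0=13  [base 4] 3·4 + 1  →[4↦5]→  3·5 + 1 = 16  −1 ⇒ G_1=15
G_1=15  [base 5] 3·5  →[5↦6]→  3·6 = 18  −1 ⇒ G_2=17
G_2=17  [base 6] 2·6 + 5  →[6↦7]→  2·7 + 5 = 19  −1 ⇒ G_3=18
G_3=18  [base 7] 2·7 + 4  →[7↦8]→  2·8 + 4 = 20  −1 ⇒ G_4=19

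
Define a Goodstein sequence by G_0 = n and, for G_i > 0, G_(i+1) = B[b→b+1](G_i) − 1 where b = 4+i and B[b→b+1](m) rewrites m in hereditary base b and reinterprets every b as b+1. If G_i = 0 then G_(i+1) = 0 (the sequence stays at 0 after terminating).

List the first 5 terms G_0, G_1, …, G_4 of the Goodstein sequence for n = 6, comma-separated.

6, 6, 6, 6, 5

G_0 = 6. HB_4(6) = 4 + 2. Bump = 7. G_1 = 6.
G_1 = 6. HB_5(6) = 5 + 1. Bump = 7. G_2 = 6.
G_2 = 6. HB_6(6) = 6. Bump = 7. G_3 = 6.
G_3 = 6. HB_7(6) = 6. Bump = 6. G_4 = 5.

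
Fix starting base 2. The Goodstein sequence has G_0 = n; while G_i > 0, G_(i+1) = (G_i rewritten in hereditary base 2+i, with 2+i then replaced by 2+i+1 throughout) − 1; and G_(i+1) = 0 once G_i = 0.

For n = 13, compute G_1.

G_0=13  [base 2] 2^(2 + 1) + 2^2 + 1  →[2↦3]→  3^(3 + 1) + 3^3 + 1 = 109  −1 ⇒ G_1=108
G_1=108  [base 3] 3^(3 + 1) + 3^3  →[3↦4]→  4^(4 + 1) + 4^4 = 1280  −1 ⇒ G_2=1279

108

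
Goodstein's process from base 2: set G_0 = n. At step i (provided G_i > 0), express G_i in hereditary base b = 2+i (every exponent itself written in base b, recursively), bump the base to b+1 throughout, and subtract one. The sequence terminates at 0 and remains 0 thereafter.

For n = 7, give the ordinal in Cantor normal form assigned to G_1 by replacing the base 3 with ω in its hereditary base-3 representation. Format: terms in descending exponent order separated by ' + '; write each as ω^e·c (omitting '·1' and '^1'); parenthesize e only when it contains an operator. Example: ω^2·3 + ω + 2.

ω^ω + ω

step 0: 7 = 2^2 + 2 + 1; sub 3 for 2: 3^3 + 3 + 1; = 31; G_1 = 31−1 = 30
step 1: 30 = 3^3 + 3; sub 4 for 3: 4^4 + 4; = 260; G_2 = 260−1 = 259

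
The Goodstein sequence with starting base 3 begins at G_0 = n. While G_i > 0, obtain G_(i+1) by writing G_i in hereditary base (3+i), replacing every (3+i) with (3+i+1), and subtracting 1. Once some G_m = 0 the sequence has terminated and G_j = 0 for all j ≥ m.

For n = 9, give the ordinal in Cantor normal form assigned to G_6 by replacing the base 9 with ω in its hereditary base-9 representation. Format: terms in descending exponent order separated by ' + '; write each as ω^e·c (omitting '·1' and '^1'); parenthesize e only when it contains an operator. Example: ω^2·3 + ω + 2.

ω·2 + 6

step 0: 9 = 3^2; sub 4 for 3: 4^2; = 16; G_1 = 16−1 = 15
step 1: 15 = 3·4 + 3; sub 5 for 4: 3·5 + 3; = 18; G_2 = 18−1 = 17
step 2: 17 = 3·5 + 2; sub 6 for 5: 3·6 + 2; = 20; G_3 = 20−1 = 19
step 3: 19 = 3·6 + 1; sub 7 for 6: 3·7 + 1; = 22; G_4 = 22−1 = 21
step 4: 21 = 3·7; sub 8 for 7: 3·8; = 24; G_5 = 24−1 = 23
step 5: 23 = 2·8 + 7; sub 9 for 8: 2·9 + 7; = 25; G_6 = 25−1 = 24
step 6: 24 = 2·9 + 6; sub 10 for 9: 2·10 + 6; = 26; G_7 = 26−1 = 25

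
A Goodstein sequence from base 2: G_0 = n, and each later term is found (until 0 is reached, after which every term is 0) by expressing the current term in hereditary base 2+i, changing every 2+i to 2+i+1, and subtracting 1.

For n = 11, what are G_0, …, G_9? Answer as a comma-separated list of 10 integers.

11, 84, 1027, 15627, 279937, 5764801, 134217727, 2749609302, 70077777775, 1997331745490

(0) 11|_2 = 2^(2 + 1) + 2 + 1 ↦ 3^(3 + 1) + 3 + 1|_3 = 85 ⇒ 84
(1) 84|_3 = 3^(3 + 1) + 3 ↦ 4^(4 + 1) + 4|_4 = 1028 ⇒ 1027
(2) 1027|_4 = 4^(4 + 1) + 3 ↦ 5^(5 + 1) + 3|_5 = 15628 ⇒ 15627
(3) 15627|_5 = 5^(5 + 1) + 2 ↦ 6^(6 + 1) + 2|_6 = 279938 ⇒ 279937
(4) 279937|_6 = 6^(6 + 1) + 1 ↦ 7^(7 + 1) + 1|_7 = 5764802 ⇒ 5764801
(5) 5764801|_7 = 7^(7 + 1) ↦ 8^(8 + 1)|_8 = 134217728 ⇒ 134217727
(6) 134217727|_8 = 7·8^8 + 7·8^7 + 7·8^6 + 7·8^5 + 7·8^4 + 7·8^3 + 7·8^2 + 7·8 + 7 ↦ 7·9^9 + 7·9^7 + 7·9^6 + 7·9^5 + 7·9^4 + 7·9^3 + 7·9^2 + 7·9 + 7|_9 = 2749609303 ⇒ 2749609302
(7) 2749609302|_9 = 7·9^9 + 7·9^7 + 7·9^6 + 7·9^5 + 7·9^4 + 7·9^3 + 7·9^2 + 7·9 + 6 ↦ 7·10^10 + 7·10^7 + 7·10^6 + 7·10^5 + 7·10^4 + 7·10^3 + 7·10^2 + 7·10 + 6|_10 = 70077777776 ⇒ 70077777775
(8) 70077777775|_10 = 7·10^10 + 7·10^7 + 7·10^6 + 7·10^5 + 7·10^4 + 7·10^3 + 7·10^2 + 7·10 + 5 ↦ 7·11^11 + 7·11^7 + 7·11^6 + 7·11^5 + 7·11^4 + 7·11^3 + 7·11^2 + 7·11 + 5|_11 = 1997331745491 ⇒ 1997331745490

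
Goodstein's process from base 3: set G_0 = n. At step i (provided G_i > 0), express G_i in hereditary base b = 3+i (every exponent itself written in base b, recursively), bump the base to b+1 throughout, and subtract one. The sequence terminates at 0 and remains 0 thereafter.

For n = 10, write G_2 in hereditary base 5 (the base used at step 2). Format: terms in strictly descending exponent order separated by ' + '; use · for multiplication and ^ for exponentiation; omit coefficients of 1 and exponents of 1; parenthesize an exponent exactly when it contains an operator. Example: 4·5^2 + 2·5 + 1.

i=0: 10 = 3^2 + 1 (b=3); 3→4: 4^2 + 1 = 17; 17−1 = 16
i=1: 16 = 4^2 (b=4); 4→5: 5^2 = 25; 25−1 = 24
i=2: 24 = 4·5 + 4 (b=5); 5→6: 4·6 + 4 = 28; 28−1 = 27

4·5 + 4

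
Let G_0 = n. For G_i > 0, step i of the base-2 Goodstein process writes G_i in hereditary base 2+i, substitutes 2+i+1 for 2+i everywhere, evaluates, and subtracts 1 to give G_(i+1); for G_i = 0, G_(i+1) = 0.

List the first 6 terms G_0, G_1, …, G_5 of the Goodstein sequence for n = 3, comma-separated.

3, 3, 3, 2, 1, 0

i=0: 3 = 2 + 1 (b=2); 2→3: 3 + 1 = 4; 4−1 = 3
i=1: 3 = 3 (b=3); 3→4: 4 = 4; 4−1 = 3
i=2: 3 = 3 (b=4); 4→5: 3 = 3; 3−1 = 2
i=3: 2 = 2 (b=5); 5→6: 2 = 2; 2−1 = 1
i=4: 1 = 1 (b=6); 6→7: 1 = 1; 1−1 = 0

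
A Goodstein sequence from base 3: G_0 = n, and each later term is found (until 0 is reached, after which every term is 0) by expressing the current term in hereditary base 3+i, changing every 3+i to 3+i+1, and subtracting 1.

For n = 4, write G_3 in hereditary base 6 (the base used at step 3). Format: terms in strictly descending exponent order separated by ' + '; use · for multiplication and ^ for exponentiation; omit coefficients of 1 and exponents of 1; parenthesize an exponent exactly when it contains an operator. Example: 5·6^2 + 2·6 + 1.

3

step 0: 4 = 3 + 1; sub 4 for 3: 4 + 1; = 5; G_1 = 5−1 = 4
step 1: 4 = 4; sub 5 for 4: 5; = 5; G_2 = 5−1 = 4
step 2: 4 = 4; sub 6 for 5: 4; = 4; G_3 = 4−1 = 3
step 3: 3 = 3; sub 7 for 6: 3; = 3; G_4 = 3−1 = 2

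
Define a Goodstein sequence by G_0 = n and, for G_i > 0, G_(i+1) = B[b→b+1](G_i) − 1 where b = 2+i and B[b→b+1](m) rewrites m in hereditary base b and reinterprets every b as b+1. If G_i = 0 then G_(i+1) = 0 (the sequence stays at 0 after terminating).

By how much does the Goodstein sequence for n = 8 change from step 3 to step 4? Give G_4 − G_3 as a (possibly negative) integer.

step 0: 8 = 2^(2 + 1); sub 3 for 2: 3^(3 + 1); = 81; G_1 = 81−1 = 80
step 1: 80 = 2·3^3 + 2·3^2 + 2·3 + 2; sub 4 for 3: 2·4^4 + 2·4^2 + 2·4 + 2; = 554; G_2 = 554−1 = 553
step 2: 553 = 2·4^4 + 2·4^2 + 2·4 + 1; sub 5 for 4: 2·5^5 + 2·5^2 + 2·5 + 1; = 6311; G_3 = 6311−1 = 6310
step 3: 6310 = 2·5^5 + 2·5^2 + 2·5; sub 6 for 5: 2·6^6 + 2·6^2 + 2·6; = 93396; G_4 = 93396−1 = 93395

87085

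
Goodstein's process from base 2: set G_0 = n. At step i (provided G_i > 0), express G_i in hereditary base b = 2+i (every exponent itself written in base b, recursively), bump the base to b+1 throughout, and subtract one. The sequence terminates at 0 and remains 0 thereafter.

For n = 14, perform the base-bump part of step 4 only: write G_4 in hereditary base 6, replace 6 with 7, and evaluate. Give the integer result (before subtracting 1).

5862841

G_0=14  [base 2] 2^(2 + 1) + 2^2 + 2  →[2↦3]→  3^(3 + 1) + 3^3 + 3 = 111  −1 ⇒ G_1=110
G_1=110  [base 3] 3^(3 + 1) + 3^3 + 2  →[3↦4]→  4^(4 + 1) + 4^4 + 2 = 1282  −1 ⇒ G_2=1281
G_2=1281  [base 4] 4^(4 + 1) + 4^4 + 1  →[4↦5]→  5^(5 + 1) + 5^5 + 1 = 18751  −1 ⇒ G_3=18750
G_3=18750  [base 5] 5^(5 + 1) + 5^5  →[5↦6]→  6^(6 + 1) + 6^6 = 326592  −1 ⇒ G_4=326591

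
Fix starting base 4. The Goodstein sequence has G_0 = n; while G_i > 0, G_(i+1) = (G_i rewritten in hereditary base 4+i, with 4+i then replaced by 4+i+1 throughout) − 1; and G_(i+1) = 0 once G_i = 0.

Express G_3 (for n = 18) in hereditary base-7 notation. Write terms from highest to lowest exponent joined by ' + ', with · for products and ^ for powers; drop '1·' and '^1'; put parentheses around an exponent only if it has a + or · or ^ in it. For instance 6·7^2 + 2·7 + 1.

6·7 + 6

[0] 18 ≡ 4^2 + 2 (base 4). Lift 5: 27. −1: 26.
[1] 26 ≡ 5^2 + 1 (base 5). Lift 6: 37. −1: 36.
[2] 36 ≡ 6^2 (base 6). Lift 7: 49. −1: 48.
[3] 48 ≡ 6·7 + 6 (base 7). Lift 8: 54. −1: 53.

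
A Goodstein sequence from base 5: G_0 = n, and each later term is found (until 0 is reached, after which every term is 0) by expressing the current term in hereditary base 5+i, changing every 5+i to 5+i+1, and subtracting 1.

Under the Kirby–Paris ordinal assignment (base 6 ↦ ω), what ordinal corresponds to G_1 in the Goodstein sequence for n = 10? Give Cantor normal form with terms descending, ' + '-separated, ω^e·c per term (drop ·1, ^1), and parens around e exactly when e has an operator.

step 0: 10 = 2·5; sub 6 for 5: 2·6; = 12; G_1 = 12−1 = 11
step 1: 11 = 6 + 5; sub 7 for 6: 7 + 5; = 12; G_2 = 12−1 = 11

ω + 5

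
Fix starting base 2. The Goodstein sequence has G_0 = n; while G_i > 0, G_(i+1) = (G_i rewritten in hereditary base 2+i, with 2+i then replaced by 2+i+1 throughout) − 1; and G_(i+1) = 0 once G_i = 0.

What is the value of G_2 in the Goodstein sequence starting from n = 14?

1281

[0] 14 ≡ 2^(2 + 1) + 2^2 + 2 (base 2). Lift 3: 111. −1: 110.
[1] 110 ≡ 3^(3 + 1) + 3^3 + 2 (base 3). Lift 4: 1282. −1: 1281.
[2] 1281 ≡ 4^(4 + 1) + 4^4 + 1 (base 4). Lift 5: 18751. −1: 18750.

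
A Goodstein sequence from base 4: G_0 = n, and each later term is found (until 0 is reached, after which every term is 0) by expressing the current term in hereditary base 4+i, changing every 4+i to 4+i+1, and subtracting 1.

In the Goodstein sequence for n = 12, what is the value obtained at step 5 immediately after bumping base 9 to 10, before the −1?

i=0: 12 = 3·4 (b=4); 4→5: 3·5 = 15; 15−1 = 14
i=1: 14 = 2·5 + 4 (b=5); 5→6: 2·6 + 4 = 16; 16−1 = 15
i=2: 15 = 2·6 + 3 (b=6); 6→7: 2·7 + 3 = 17; 17−1 = 16
i=3: 16 = 2·7 + 2 (b=7); 7→8: 2·8 + 2 = 18; 18−1 = 17
i=4: 17 = 2·8 + 1 (b=8); 8→9: 2·9 + 1 = 19; 19−1 = 18
i=5: 18 = 2·9 (b=9); 9→10: 2·10 = 20; 20−1 = 19

20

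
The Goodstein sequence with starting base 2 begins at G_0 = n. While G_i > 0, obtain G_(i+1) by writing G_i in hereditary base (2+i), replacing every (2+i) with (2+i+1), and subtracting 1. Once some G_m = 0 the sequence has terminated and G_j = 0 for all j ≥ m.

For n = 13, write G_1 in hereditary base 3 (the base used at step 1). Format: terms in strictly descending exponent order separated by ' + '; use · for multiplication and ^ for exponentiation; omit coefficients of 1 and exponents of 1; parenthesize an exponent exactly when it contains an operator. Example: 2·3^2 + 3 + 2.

3^(3 + 1) + 3^3

G_0 = 13. HB_2(13) = 2^(2 + 1) + 2^2 + 1. Bump = 109. G_1 = 108.
G_1 = 108. HB_3(108) = 3^(3 + 1) + 3^3. Bump = 1280. G_2 = 1279.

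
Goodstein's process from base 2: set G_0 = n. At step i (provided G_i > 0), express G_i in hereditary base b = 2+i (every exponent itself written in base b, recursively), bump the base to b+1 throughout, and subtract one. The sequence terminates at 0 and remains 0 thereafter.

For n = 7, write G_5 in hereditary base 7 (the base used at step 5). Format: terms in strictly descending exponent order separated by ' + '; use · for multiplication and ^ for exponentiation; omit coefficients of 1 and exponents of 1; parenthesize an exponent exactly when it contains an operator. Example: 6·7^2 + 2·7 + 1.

i=0: 7 = 2^2 + 2 + 1 (b=2); 2→3: 3^3 + 3 + 1 = 31; 31−1 = 30
i=1: 30 = 3^3 + 3 (b=3); 3→4: 4^4 + 4 = 260; 260−1 = 259
i=2: 259 = 4^4 + 3 (b=4); 4→5: 5^5 + 3 = 3128; 3128−1 = 3127
i=3: 3127 = 5^5 + 2 (b=5); 5→6: 6^6 + 2 = 46658; 46658−1 = 46657
i=4: 46657 = 6^6 + 1 (b=6); 6→7: 7^7 + 1 = 823544; 823544−1 = 823543

7^7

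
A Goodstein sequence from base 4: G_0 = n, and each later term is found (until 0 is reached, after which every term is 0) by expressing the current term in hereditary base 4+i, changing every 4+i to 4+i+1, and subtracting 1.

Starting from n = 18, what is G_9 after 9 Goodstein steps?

(0) 18|_4 = 4^2 + 2 ↦ 5^2 + 2|_5 = 27 ⇒ 26
(1) 26|_5 = 5^2 + 1 ↦ 6^2 + 1|_6 = 37 ⇒ 36
(2) 36|_6 = 6^2 ↦ 7^2|_7 = 49 ⇒ 48
(3) 48|_7 = 6·7 + 6 ↦ 6·8 + 6|_8 = 54 ⇒ 53
(4) 53|_8 = 6·8 + 5 ↦ 6·9 + 5|_9 = 59 ⇒ 58
(5) 58|_9 = 6·9 + 4 ↦ 6·10 + 4|_10 = 64 ⇒ 63
(6) 63|_10 = 6·10 + 3 ↦ 6·11 + 3|_11 = 69 ⇒ 68
(7) 68|_11 = 6·11 + 2 ↦ 6·12 + 2|_12 = 74 ⇒ 73
(8) 73|_12 = 6·12 + 1 ↦ 6·13 + 1|_13 = 79 ⇒ 78

78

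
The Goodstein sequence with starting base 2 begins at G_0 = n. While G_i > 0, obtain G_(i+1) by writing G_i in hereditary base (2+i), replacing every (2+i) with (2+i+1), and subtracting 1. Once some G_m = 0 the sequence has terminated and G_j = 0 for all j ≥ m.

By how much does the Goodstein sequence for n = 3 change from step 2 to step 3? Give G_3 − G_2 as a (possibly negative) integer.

-1

3 —HB2→ 2 + 1 —bump→ 3 + 1 = 4 —(−1)→ 3
3 —HB3→ 3 —bump→ 4 = 4 —(−1)→ 3
3 —HB4→ 3 —bump→ 3 = 3 —(−1)→ 2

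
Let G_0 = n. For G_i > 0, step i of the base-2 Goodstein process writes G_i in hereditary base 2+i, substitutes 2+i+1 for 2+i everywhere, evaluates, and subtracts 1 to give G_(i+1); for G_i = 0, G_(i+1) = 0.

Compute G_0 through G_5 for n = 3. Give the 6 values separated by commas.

G_0 = 3. HB_2(3) = 2 + 1. Bump = 4. G_1 = 3.
G_1 = 3. HB_3(3) = 3. Bump = 4. G_2 = 3.
G_2 = 3. HB_4(3) = 3. Bump = 3. G_3 = 2.
G_3 = 2. HB_5(2) = 2. Bump = 2. G_4 = 1.
G_4 = 1. HB_6(1) = 1. Bump = 1. G_5 = 0.

3, 3, 3, 2, 1, 0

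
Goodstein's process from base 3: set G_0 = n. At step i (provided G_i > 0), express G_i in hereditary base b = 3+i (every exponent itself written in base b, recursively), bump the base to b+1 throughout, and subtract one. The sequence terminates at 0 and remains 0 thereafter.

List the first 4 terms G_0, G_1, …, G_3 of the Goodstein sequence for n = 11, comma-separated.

11, 17, 25, 35

[0] 11 ≡ 3^2 + 2 (base 3). Lift 4: 18. −1: 17.
[1] 17 ≡ 4^2 + 1 (base 4). Lift 5: 26. −1: 25.
[2] 25 ≡ 5^2 (base 5). Lift 6: 36. −1: 35.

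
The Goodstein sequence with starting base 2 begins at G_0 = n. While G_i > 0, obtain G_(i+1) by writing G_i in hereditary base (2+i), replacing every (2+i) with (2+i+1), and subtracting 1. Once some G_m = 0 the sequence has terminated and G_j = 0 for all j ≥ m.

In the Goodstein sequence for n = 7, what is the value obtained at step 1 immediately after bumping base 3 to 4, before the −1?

i=0: 7 = 2^2 + 2 + 1 (b=2); 2→3: 3^3 + 3 + 1 = 31; 31−1 = 30
i=1: 30 = 3^3 + 3 (b=3); 3→4: 4^4 + 4 = 260; 260−1 = 259

260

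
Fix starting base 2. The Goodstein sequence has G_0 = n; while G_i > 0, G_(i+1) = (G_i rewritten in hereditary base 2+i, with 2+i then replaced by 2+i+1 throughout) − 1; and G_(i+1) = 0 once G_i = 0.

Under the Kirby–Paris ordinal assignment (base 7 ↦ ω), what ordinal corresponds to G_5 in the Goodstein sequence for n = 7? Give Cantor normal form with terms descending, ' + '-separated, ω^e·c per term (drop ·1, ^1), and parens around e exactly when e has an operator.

G_0=7  [base 2] 2^2 + 2 + 1  →[2↦3]→  3^3 + 3 + 1 = 31  −1 ⇒ G_1=30
G_1=30  [base 3] 3^3 + 3  →[3↦4]→  4^4 + 4 = 260  −1 ⇒ G_2=259
G_2=259  [base 4] 4^4 + 3  →[4↦5]→  5^5 + 3 = 3128  −1 ⇒ G_3=3127
G_3=3127  [base 5] 5^5 + 2  →[5↦6]→  6^6 + 2 = 46658  −1 ⇒ G_4=46657
G_4=46657  [base 6] 6^6 + 1  →[6↦7]→  7^7 + 1 = 823544  −1 ⇒ G_5=823543
G_5=823543  [base 7] 7^7  →[7↦8]→  8^8 = 16777216  −1 ⇒ G_6=16777215

ω^ω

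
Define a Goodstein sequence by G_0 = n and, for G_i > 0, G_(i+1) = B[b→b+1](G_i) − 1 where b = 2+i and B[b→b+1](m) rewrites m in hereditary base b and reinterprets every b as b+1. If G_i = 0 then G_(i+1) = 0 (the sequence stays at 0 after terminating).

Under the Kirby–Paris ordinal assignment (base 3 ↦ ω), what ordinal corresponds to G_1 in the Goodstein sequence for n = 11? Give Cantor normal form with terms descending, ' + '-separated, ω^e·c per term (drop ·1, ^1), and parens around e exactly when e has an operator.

ω^(ω + 1) + ω

base 2: 11 = 2^(2 + 1) + 2 + 1; at 3: 3^(3 + 1) + 3 + 1 = 85; next = 84
base 3: 84 = 3^(3 + 1) + 3; at 4: 4^(4 + 1) + 4 = 1028; next = 1027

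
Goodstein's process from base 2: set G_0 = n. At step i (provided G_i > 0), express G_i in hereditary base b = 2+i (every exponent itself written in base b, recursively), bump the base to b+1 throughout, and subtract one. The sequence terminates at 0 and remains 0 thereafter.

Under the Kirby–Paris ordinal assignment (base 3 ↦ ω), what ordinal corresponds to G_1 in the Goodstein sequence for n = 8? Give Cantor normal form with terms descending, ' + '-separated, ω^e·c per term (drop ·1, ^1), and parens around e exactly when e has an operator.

8 —HB2→ 2^(2 + 1) —bump→ 3^(3 + 1) = 81 —(−1)→ 80
80 —HB3→ 2·3^3 + 2·3^2 + 2·3 + 2 —bump→ 2·4^4 + 2·4^2 + 2·4 + 2 = 554 —(−1)→ 553

ω^ω·2 + ω^2·2 + ω·2 + 2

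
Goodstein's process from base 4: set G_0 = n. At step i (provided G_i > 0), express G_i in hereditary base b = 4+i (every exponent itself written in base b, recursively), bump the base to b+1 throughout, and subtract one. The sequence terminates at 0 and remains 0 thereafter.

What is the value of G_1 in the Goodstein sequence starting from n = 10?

i=0: 10 = 2·4 + 2 (b=4); 4→5: 2·5 + 2 = 12; 12−1 = 11
i=1: 11 = 2·5 + 1 (b=5); 5→6: 2·6 + 1 = 13; 13−1 = 12

11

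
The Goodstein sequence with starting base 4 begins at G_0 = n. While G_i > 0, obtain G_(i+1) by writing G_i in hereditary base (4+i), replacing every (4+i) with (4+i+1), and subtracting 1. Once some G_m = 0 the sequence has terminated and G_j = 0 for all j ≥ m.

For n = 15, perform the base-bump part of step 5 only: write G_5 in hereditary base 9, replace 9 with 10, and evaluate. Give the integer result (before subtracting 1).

base 4: 15 = 3·4 + 3; at 5: 3·5 + 3 = 18; next = 17
base 5: 17 = 3·5 + 2; at 6: 3·6 + 2 = 20; next = 19
base 6: 19 = 3·6 + 1; at 7: 3·7 + 1 = 22; next = 21
base 7: 21 = 3·7; at 8: 3·8 = 24; next = 23
base 8: 23 = 2·8 + 7; at 9: 2·9 + 7 = 25; next = 24
base 9: 24 = 2·9 + 6; at 10: 2·10 + 6 = 26; next = 25

26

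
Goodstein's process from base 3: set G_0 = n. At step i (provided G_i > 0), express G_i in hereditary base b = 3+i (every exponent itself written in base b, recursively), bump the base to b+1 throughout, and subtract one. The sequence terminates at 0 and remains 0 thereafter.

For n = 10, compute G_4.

[0] 10 ≡ 3^2 + 1 (base 3). Lift 4: 17. −1: 16.
[1] 16 ≡ 4^2 (base 4). Lift 5: 25. −1: 24.
[2] 24 ≡ 4·5 + 4 (base 5). Lift 6: 28. −1: 27.
[3] 27 ≡ 4·6 + 3 (base 6). Lift 7: 31. −1: 30.
[4] 30 ≡ 4·7 + 2 (base 7). Lift 8: 34. −1: 33.

30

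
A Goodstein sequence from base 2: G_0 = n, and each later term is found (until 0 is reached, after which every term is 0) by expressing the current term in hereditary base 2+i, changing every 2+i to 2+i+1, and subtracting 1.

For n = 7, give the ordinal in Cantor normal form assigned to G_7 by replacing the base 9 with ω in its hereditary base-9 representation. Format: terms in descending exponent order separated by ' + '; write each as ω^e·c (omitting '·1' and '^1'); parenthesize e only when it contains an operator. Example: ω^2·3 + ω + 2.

ω^7·7 + ω^6·7 + ω^5·7 + ω^4·7 + ω^3·7 + ω^2·7 + ω·7 + 6

G_0=7  [base 2] 2^2 + 2 + 1  →[2↦3]→  3^3 + 3 + 1 = 31  −1 ⇒ G_1=30
G_1=30  [base 3] 3^3 + 3  →[3↦4]→  4^4 + 4 = 260  −1 ⇒ G_2=259
G_2=259  [base 4] 4^4 + 3  →[4↦5]→  5^5 + 3 = 3128  −1 ⇒ G_3=3127
G_3=3127  [base 5] 5^5 + 2  →[5↦6]→  6^6 + 2 = 46658  −1 ⇒ G_4=46657
G_4=46657  [base 6] 6^6 + 1  →[6↦7]→  7^7 + 1 = 823544  −1 ⇒ G_5=823543
G_5=823543  [base 7] 7^7  →[7↦8]→  8^8 = 16777216  −1 ⇒ G_6=16777215
G_6=16777215  [base 8] 7·8^7 + 7·8^6 + 7·8^5 + 7·8^4 + 7·8^3 + 7·8^2 + 7·8 + 7  →[8↦9]→  7·9^7 + 7·9^6 + 7·9^5 + 7·9^4 + 7·9^3 + 7·9^2 + 7·9 + 7 = 37665880  −1 ⇒ G_7=37665879
G_7=37665879  [base 9] 7·9^7 + 7·9^6 + 7·9^5 + 7·9^4 + 7·9^3 + 7·9^2 + 7·9 + 6  →[9↦10]→  7·10^7 + 7·10^6 + 7·10^5 + 7·10^4 + 7·10^3 + 7·10^2 + 7·10 + 6 = 77777776  −1 ⇒ G_8=77777775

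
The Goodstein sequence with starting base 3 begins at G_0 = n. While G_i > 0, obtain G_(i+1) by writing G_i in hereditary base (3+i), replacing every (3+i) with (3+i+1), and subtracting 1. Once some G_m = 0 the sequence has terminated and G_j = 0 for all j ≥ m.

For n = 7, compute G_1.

i=0: 7 = 2·3 + 1 (b=3); 3→4: 2·4 + 1 = 9; 9−1 = 8
i=1: 8 = 2·4 (b=4); 4→5: 2·5 = 10; 10−1 = 9

8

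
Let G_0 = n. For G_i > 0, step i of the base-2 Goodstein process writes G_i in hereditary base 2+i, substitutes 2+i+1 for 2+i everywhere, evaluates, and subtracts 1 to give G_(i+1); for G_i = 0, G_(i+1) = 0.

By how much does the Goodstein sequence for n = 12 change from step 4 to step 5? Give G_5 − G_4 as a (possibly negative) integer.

i=0: 12 = 2^(2 + 1) + 2^2 (b=2); 2→3: 3^(3 + 1) + 3^3 = 108; 108−1 = 107
i=1: 107 = 3^(3 + 1) + 2·3^2 + 2·3 + 2 (b=3); 3→4: 4^(4 + 1) + 2·4^2 + 2·4 + 2 = 1066; 1066−1 = 1065
i=2: 1065 = 4^(4 + 1) + 2·4^2 + 2·4 + 1 (b=4); 4→5: 5^(5 + 1) + 2·5^2 + 2·5 + 1 = 15686; 15686−1 = 15685
i=3: 15685 = 5^(5 + 1) + 2·5^2 + 2·5 (b=5); 5→6: 6^(6 + 1) + 2·6^2 + 2·6 = 280020; 280020−1 = 280019
i=4: 280019 = 6^(6 + 1) + 2·6^2 + 6 + 5 (b=6); 6→7: 7^(7 + 1) + 2·7^2 + 7 + 5 = 5764911; 5764911−1 = 5764910

5484891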